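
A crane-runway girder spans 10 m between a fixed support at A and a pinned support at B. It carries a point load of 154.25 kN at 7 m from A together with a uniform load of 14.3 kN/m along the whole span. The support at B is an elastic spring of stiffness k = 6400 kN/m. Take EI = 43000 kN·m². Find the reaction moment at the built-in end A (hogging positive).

Remove the prop at B; the released (primary) structure is a cantilever built in at A.
Primary-structure tip deflection at B by superposition:
  point load 154.25 at a = 7: Pa²(3L − a)/(6EI) = 28973/EI
  UDL 14.3: wL⁴/(8EI) = 17875/EI
  δ_0 = 46848/EI
Flexibility coefficient — unit upward force at B: δ_{BB} = L³/(3EI) = 333.3/EI.
With EI = 43000 kN·m²: δ_0 = 1.0895 m and δ_{BB} = 0.007752 m/kN.
Compatibility — the spring shortens by R_B/k under the reaction it provides: δ_0 − R_B·δ_{BB} = R_B/k. With 1/k = 0.000156 m/kN, R_B = δ_0 / (δ_{BB} + 1/k) = 1.0895 / (0.007752 + 0.000156) = 137.8 kN.
Moment equilibrium about A: M_A = Σ(load moments about A) − R_B·L = 1795 − 137.8×10 = 417.1 kN·m.

M_A = 417.1 kN·m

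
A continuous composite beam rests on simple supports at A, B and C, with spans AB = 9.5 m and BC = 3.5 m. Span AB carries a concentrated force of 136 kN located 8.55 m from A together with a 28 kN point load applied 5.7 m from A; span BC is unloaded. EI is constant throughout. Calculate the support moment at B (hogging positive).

M_B = 118 kN·m

Release continuity at B by inserting a hinge; the redundant is the internal moment M_B. The primary structure is two simply-supported spans AB and BC.
Rotations at B on the released spans (each span's end-slope, ×1/EI):
  span AB: point load 136 at a = 8.55: Pab(L + a)/(6LEI) = 349.8/EI
  span AB: point load 28 at a = 5.7: Pab(L + a)/(6LEI) = 161.7/EI
  relative rotation θ_0 = (511.5 + 0)/EI = 511.5/EI
A unit hogging moment at B produces rotation L₁/(3EI) + L₂/(3EI) = 4.333/EI.
Slope continuity at B: θ_0 = M_B·4.333/EI, so M_B = 511.5/4.333 = 118 kN·m (hogging).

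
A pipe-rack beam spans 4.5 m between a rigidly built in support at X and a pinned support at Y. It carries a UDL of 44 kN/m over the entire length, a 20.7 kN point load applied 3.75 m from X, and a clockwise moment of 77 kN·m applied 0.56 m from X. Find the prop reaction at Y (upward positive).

Release the roller at Y. Primary structure: cantilever fixed at X.
Free-end deflection of the primary structure under the applied loading (downward +):
  UDL 44: wL⁴/(8EI) = 2255/EI
  point load 20.7 at a = 3.75: Pa²(3L − a)/(6EI) = 473/EI
  clockwise couple 77 at a = 0.56: M₀a(2L − a)/(2EI) = 182/EI
  δ_0 = 2910/EI
Flexibility coefficient — unit upward force at Y: δ_{YY} = L³/(3EI) = 30.38/EI.
Compatibility at Y: δ_0 − R_Y·δ_{YY} = 0, so R_Y = 2910/30.38 = 95.81 kN.

R_Y = 95.81 kN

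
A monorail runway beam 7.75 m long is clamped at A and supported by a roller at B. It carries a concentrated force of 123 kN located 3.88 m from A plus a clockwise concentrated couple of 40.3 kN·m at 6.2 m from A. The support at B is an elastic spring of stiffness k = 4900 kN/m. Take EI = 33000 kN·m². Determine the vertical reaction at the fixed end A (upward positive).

Release the roller at B. Primary structure: cantilever fixed at A.
Free-end deflection of the primary structure under the applied loading (downward +):
  point load 123 at a = 3.88: Pa²(3L − a)/(6EI) = 5978/EI
  clockwise couple 40.3 at a = 6.2: M₀a(2L − a)/(2EI) = 1162/EI
  δ_0 = 7140/EI
Flexibility coefficient — unit upward force at B: δ_{BB} = L³/(3EI) = 155.2/EI.
With EI = 33000 kN·m²: δ_0 = 0.21636 m and δ_{BB} = 0.004702 m/kN.
Compatibility — the spring shortens by R_B/k under the reaction it provides: δ_0 − R_B·δ_{BB} = R_B/k. With 1/k = 0.000204 m/kN, R_B = δ_0 / (δ_{BB} + 1/k) = 0.21636 / (0.004702 + 0.000204) = 44.1 kN.
Vertical equilibrium: R_A = ΣP − R_B = 123 − 44.1 = 78.9 kN.

R_A = 78.9 kN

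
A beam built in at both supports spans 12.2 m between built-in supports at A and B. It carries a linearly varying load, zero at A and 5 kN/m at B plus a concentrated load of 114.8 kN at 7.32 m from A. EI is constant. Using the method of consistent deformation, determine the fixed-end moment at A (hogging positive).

M_A = 159.3 kN·m

Take the two fixed-end moments M_A, M_B as redundants; the released structure is the simple span AB.
End rotations of the released simple span under the applied load (×1/EI):
  at A: triangular load, peak 5: 7w₀L³/(360EI) = 176.5/EI
  at B: triangular load, peak 5: w₀L³/(45EI) = 201.8/EI
  at A: point load 114.8 at a = 7.32: Pab(L + b)/(6LEI) = 956.9/EI
  at B: point load 114.8 at a = 7.32: Pab(L + a)/(6LEI) = 1094/EI
  θ_A0 = 1133/EI,  θ_B0 = 1295/EI
Flexibility coefficients: a unit moment at one end gives L/(3EI) there and L/(6EI) at the far end, so f₁₁ = f₂₂ = 4.067/EI and f₁₂ = f₂₁ = 2.033/EI.
Compatibility — zero rotation at each built-in end:
  4.067 M_A + 2.033 M_B = 1133
  2.033 M_A + 4.067 M_B = 1295
Solving the pair gives M_A = 159.3 kN·m and M_B = 238.9 kN·m (hogging).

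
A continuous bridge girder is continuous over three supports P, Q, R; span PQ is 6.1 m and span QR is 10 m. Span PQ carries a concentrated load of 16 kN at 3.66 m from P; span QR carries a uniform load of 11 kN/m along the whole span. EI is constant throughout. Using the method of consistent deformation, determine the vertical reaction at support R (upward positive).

Take M_Q as the redundant. Released structure: two simple spans PQ and QR with a hinge at Q.
Discontinuity in slope at Q on the released structure — sum the simple-span end rotations:
  span PQ: point load 16 at a = 3.66: Pab(L + a)/(6LEI) = 38.1/EI
  span QR: UDL 11: wL³/(24EI) = 458.3/EI
  relative rotation θ_0 = (38.1 + 458.3)/EI = 496.4/EI
A unit hogging moment at Q produces rotation L₁/(3EI) + L₂/(3EI) = 5.367/EI.
Slope continuity at Q: θ_0 = M_Q·5.367/EI, so M_Q = 496.4/5.367 = 92.5 kN·m (hogging).
Span QR, ΣM about R: R_Q^{QR}·10 = 550 + 92.5, so R_Q^{QR} = 64.25 kN and R_R = 110 − 64.25 = 45.75 kN.

R_R = 45.75 kN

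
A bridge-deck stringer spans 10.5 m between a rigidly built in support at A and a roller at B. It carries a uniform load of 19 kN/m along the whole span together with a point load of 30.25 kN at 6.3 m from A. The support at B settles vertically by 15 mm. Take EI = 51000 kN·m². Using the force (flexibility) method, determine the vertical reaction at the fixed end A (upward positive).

R_A = 143.9 kN

Choose R_B as the redundant. The primary structure is the cantilever fixed at A.
Deflection at B on the released cantilever, summing each load's contribution:
  UDL 19: wL⁴/(8EI) = 28868/EI
  point load 30.25 at a = 6.3: Pa²(3L − a)/(6EI) = 5043/EI
  δ_0 = 33911/EI
Flexibility coefficient — unit upward force at B: δ_{BB} = L³/(3EI) = 385.9/EI.
With EI = 51000 kN·m²: δ_0 = 0.66492 m and δ_{BB} = 0.007566 m/kN.
Compatibility — the beam at B must follow the support down by 0.015 m: δ_0 − R_B·δ_{BB} = 0.015, so R_B = (0.66492 − 0.015)/0.007566 = 85.9 kN.
Vertical equilibrium: R_A = ΣP − R_B = 229.8 − 85.9 = 143.9 kN.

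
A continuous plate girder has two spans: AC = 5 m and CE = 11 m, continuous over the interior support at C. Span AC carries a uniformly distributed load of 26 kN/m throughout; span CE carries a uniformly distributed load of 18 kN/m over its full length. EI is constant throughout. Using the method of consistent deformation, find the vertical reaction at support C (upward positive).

Insert a hinge at C; M_C is the redundant, and each span becomes simply supported.
Discontinuity in slope at C on the released structure — sum the simple-span end rotations:
  span AC: UDL 26: wL³/(24EI) = 135.4/EI
  span CE: UDL 18: wL³/(24EI) = 998.2/EI
  relative rotation θ_0 = (135.4 + 998.2)/EI = 1134/EI
A unit hogging moment at C produces rotation L₁/(3EI) + L₂/(3EI) = 5.333/EI.
Compatibility: M_C·(L₁+L₂)/(3EI) = θ_0, giving M_C = 212.6 kN·m (hogging).
Span AC, ΣM about A with M_C applied at C: R_C^{AC}·5 = 325 + 212.6, so R_C^{AC} = 107.5 kN and R_A = 130 − 107.5 = 22.49 kN.
Span CE, ΣM about E: R_C^{CE}·11 = 1089 + 212.6, so R_C^{CE} = 118.3 kN and R_E = 198 − 118.3 = 79.68 kN.
R_C = 107.5 + 118.3 = 225.8 kN.

R_C = 225.8 kN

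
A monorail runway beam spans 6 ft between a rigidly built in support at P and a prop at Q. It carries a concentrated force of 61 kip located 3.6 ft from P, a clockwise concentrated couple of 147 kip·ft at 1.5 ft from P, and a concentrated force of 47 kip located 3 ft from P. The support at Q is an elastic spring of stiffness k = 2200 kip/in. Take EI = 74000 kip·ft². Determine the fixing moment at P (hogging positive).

M_P = 177.7 kip·ft

Choose R_Q as the redundant. The primary structure is the cantilever fixed at P.
Free-end deflection of the primary structure under the applied loading (downward +):
  point load 61 at a = 3.6: Pa²(3L − a)/(6EI) = 1897/EI
  clockwise couple 147 at a = 1.5: M₀a(2L − a)/(2EI) = 1158/EI
  point load 47 at a = 3: Pa²(3L − a)/(6EI) = 1058/EI
  δ_0 = 4112/EI
Flexibility coefficient — unit upward force at Q: δ_{QQ} = L³/(3EI) = 72/EI.
With EI = 74000 kip·ft²: δ_0 = 0.055574 ft and δ_{QQ} = 0.000973 ft/kip.
Compatibility — the spring shortens by R_Q/k under the reaction it provides: δ_0 − R_Q·δ_{QQ} = R_Q/k. With 1/k = 1/(2200×12) ft/kip = 0.000038 ft/kip, R_Q = δ_0 / (δ_{QQ} + 1/k) = 0.055574 / (0.000973 + 0.000038) = 54.98 kip.
Moment equilibrium about P: M_P = Σ(load moments about P) − R_Q·L = 507.6 − 54.98×6 = 177.7 kip·ft.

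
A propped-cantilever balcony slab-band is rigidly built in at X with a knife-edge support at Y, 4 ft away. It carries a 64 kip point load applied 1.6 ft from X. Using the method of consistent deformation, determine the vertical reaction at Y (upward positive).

R_Y = 13.31 kip

Remove the prop at Y; the released (primary) structure is a cantilever built in at X.
Free-end deflection of the primary structure under the applied loading (downward +):
  point load 64 at a = 1.6: Pa²(3L − a)/(6EI) = 284/EI
Flexibility coefficient — unit upward force at Y: δ_{YY} = L³/(3EI) = 21.33/EI.
Compatibility at Y: δ_0 − R_Y·δ_{YY} = 0, so R_Y = 284/21.33 = 13.31 kip.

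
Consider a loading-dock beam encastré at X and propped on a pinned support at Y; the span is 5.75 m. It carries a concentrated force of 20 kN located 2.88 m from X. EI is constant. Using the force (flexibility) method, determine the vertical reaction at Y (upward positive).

Take the reaction at Y as the redundant and release it; the primary structure is a cantilever fixed at X.
Primary-structure tip deflection at Y by superposition:
  point load 20 at a = 2.88: Pa²(3L − a)/(6EI) = 397.3/EI
Flexibility coefficient — unit upward force at Y: δ_{YY} = L³/(3EI) = 63.37/EI.
The prop prevents deflection at Y: R_Y = δ_0/δ_{YY} = 397.3/63.37 = 6.27 kN.

R_Y = 6.27 kN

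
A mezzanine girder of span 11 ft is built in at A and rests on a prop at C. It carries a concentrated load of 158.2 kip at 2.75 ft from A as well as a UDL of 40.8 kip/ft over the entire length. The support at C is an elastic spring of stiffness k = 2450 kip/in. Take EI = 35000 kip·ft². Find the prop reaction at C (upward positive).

R_C = 181.4 kip

Remove the prop at C; the released (primary) structure is a cantilever built in at A.
Deflection at C on the released cantilever, summing each load's contribution:
  point load 158.2 at a = 2.75: Pa²(3L − a)/(6EI) = 6032/EI
  UDL 40.8: wL⁴/(8EI) = 74669/EI
  δ_0 = 80701/EI
Flexibility coefficient — unit upward force at C: δ_{CC} = L³/(3EI) = 443.7/EI.
With EI = 35000 kip·ft²: δ_0 = 2.3057 ft and δ_{CC} = 0.012676 ft/kip.
Compatibility — the spring shortens by R_C/k under the reaction it provides: δ_0 − R_C·δ_{CC} = R_C/k. With 1/k = 1/(2450×12) ft/kip = 0.000034 ft/kip, R_C = δ_0 / (δ_{CC} + 1/k) = 2.3057 / (0.012676 + 0.000034) = 181.4 kip.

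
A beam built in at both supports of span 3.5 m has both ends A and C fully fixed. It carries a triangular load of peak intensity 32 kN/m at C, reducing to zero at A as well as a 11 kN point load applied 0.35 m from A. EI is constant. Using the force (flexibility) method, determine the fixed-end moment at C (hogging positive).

M_C = 19.95 kN·m

Release both end moments; the primary structure is a simply-supported span AC with redundants M_A and M_C.
Simple-span end rotations at A and C under the given loads:
  at A: triangular load, peak 32: 7w₀L³/(360EI) = 26.68/EI
  at C: triangular load, peak 32: w₀L³/(45EI) = 30.49/EI
  at A: point load 11 at a = 0.35: Pab(L + b)/(6LEI) = 3.84/EI
  at C: point load 11 at a = 0.35: Pab(L + a)/(6LEI) = 2.223/EI
  θ_A0 = 30.52/EI,  θ_C0 = 32.71/EI
Flexibility coefficients: a unit moment at one end gives L/(3EI) there and L/(6EI) at the far end, so f₁₁ = f₂₂ = 1.167/EI and f₁₂ = f₂₁ = 0.5833/EI.
Compatibility — zero rotation at each built-in end:
  1.167 M_A + 0.5833 M_C = 30.52
  0.5833 M_A + 1.167 M_C = 32.71
Solving the pair gives M_A = 16.19 kN·m and M_C = 19.95 kN·m (hogging).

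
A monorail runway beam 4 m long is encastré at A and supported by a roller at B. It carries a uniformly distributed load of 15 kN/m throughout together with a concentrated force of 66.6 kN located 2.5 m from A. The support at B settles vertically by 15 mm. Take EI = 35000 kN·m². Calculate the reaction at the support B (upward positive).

Choose R_B as the redundant. The primary structure is the cantilever fixed at A.
Downward deflection at the released point B due to the loads:
  UDL 15: wL⁴/(8EI) = 480/EI
  point load 66.6 at a = 2.5: Pa²(3L − a)/(6EI) = 659.1/EI
  δ_0 = 1139/EI
Tip deflection under a unit load at B: L³/(3EI) = 21.33/EI.
With EI = 35000 kN·m²: δ_0 = 0.032545 m and δ_{BB} = 0.00061 m/kN.
Compatibility — the beam at B must follow the support down by 0.015 m: δ_0 − R_B·δ_{BB} = 0.015, so R_B = (0.032545 − 0.015)/0.00061 = 28.78 kN.

R_B = 28.78 kN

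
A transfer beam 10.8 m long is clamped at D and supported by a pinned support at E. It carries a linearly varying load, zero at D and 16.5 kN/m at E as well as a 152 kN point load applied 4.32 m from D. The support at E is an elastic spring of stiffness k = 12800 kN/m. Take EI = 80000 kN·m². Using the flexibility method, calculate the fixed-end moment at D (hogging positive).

M_D = 440.2 kN·m

Take the reaction at E as the redundant and release it; the primary structure is a cantilever fixed at D.
Primary-structure tip deflection at E by superposition:
  triangular load, peak 16.5 at the free end: 11w₀L⁴/(120EI) = 20577/EI
  point load 152 at a = 4.32: Pa²(3L − a)/(6EI) = 13276/EI
  δ_0 = 33853/EI
Flexibility coefficient — unit upward force at E: δ_{EE} = L³/(3EI) = 419.9/EI.
With EI = 80000 kN·m²: δ_0 = 0.42316 m and δ_{EE} = 0.005249 m/kN.
Compatibility — the spring shortens by R_E/k under the reaction it provides: δ_0 − R_E·δ_{EE} = R_E/k. With 1/k = 0.000078 m/kN, R_E = δ_0 / (δ_{EE} + 1/k) = 0.42316 / (0.005249 + 0.000078) = 79.44 kN.
Moment equilibrium about D: M_D = Σ(load moments about D) − R_E·L = 1298 − 79.44×10.8 = 440.2 kN·m.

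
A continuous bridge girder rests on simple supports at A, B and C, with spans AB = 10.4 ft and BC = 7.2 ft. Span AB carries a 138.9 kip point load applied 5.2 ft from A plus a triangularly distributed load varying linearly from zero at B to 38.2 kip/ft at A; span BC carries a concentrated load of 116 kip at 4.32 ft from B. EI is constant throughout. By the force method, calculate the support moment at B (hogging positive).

Take M_B as the redundant. Released structure: two simple spans AB and BC with a hinge at B.
Discontinuity in slope at B on the released structure — sum the simple-span end rotations:
  span AB: point load 138.9 at a = 5.2: Pab(L + a)/(6LEI) = 939/EI
  span AB: triangular load, peak 38.2: 7w₀L³/(360EI) = 835.5/EI
  span BC: point load 116 at a = 4.32: Pab(L + b)/(6LEI) = 336.8/EI
  relative rotation θ_0 = (1774 + 336.8)/EI = 2111/EI
A unit hogging moment at B produces rotation L₁/(3EI) + L₂/(3EI) = 5.867/EI.
Compatibility: M_B·(L₁+L₂)/(3EI) = θ_0, giving M_B = 359.9 kip·ft (hogging).

M_B = 359.9 kip·ft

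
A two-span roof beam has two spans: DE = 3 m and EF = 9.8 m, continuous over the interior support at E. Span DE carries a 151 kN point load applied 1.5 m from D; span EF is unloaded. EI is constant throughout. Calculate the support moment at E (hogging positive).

Insert a hinge at E; M_E is the redundant, and each span becomes simply supported.
End slopes at the hinge E, treating each span as simply supported:
  span DE: point load 151 at a = 1.5: Pab(L + a)/(6LEI) = 84.94/EI
  relative rotation θ_0 = (84.94 + 0)/EI = 84.94/EI
A unit hogging moment at E produces rotation L₁/(3EI) + L₂/(3EI) = 4.267/EI.
Slope continuity at E: θ_0 = M_E·4.267/EI, so M_E = 84.94/4.267 = 19.91 kN·m (hogging).

M_E = 19.91 kN·m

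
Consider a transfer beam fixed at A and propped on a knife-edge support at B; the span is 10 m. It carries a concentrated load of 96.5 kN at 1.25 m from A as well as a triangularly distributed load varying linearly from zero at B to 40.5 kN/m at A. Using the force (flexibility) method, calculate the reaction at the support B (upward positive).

R_B = 42.67 kN

Take the reaction at B as the redundant and release it; the primary structure is a cantilever fixed at A.
Deflection at B on the released cantilever, summing each load's contribution:
  point load 96.5 at a = 1.25: Pa²(3L − a)/(6EI) = 722.5/EI
  triangular load, peak 40.5 at the fixed end: w₀L⁴/(30EI) = 13500/EI
  δ_0 = 14222/EI
Flexibility coefficient — unit upward force at B: δ_{BB} = L³/(3EI) = 333.3/EI.
The prop prevents deflection at B: R_B = δ_0/δ_{BB} = 14222/333.3 = 42.67 kN.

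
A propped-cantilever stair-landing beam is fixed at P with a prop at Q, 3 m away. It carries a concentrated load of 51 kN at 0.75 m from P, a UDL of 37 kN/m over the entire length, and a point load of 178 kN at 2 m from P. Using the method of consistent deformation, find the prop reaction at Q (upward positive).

Choose R_Q as the redundant. The primary structure is the cantilever fixed at P.
Primary-structure tip deflection at Q by superposition:
  point load 51 at a = 0.75: Pa²(3L − a)/(6EI) = 39.45/EI
  UDL 37: wL⁴/(8EI) = 374.6/EI
  point load 178 at a = 2: Pa²(3L − a)/(6EI) = 830.7/EI
  δ_0 = 1245/EI
Flexibility coefficient — unit upward force at Q: δ_{QQ} = L³/(3EI) = 9/EI.
Compatibility at Q: δ_0 − R_Q·δ_{QQ} = 0, so R_Q = 1245/9 = 138.3 kN.

R_Q = 138.3 kN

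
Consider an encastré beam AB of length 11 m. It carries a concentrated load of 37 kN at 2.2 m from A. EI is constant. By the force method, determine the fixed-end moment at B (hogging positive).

M_B = 13.02 kN·m

Release both end moments; the primary structure is a simply-supported span AB with redundants M_A and M_B.
Simple-span end rotations at A and B under the given loads:
  at A: point load 37 at a = 2.2: Pab(L + b)/(6LEI) = 214.9/EI
  at B: point load 37 at a = 2.2: Pab(L + a)/(6LEI) = 143.3/EI
  θ_A0 = 214.9/EI,  θ_B0 = 143.3/EI
Flexibility coefficients: a unit moment at one end gives L/(3EI) there and L/(6EI) at the far end, so f₁₁ = f₂₂ = 3.667/EI and f₁₂ = f₂₁ = 1.833/EI.
Compatibility — zero rotation at each built-in end:
  3.667 M_A + 1.833 M_B = 214.9
  1.833 M_A + 3.667 M_B = 143.3
Solving the pair gives M_A = 52.1 kN·m and M_B = 13.02 kN·m (hogging).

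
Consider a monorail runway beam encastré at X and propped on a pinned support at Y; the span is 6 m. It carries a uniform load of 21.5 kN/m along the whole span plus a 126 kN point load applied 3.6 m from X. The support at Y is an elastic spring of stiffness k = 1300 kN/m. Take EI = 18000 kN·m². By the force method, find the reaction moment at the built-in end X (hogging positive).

Take the reaction at Y as the redundant and release it; the primary structure is a cantilever fixed at X.
Primary-structure tip deflection at Y by superposition:
  UDL 21.5: wL⁴/(8EI) = 3483/EI
  point load 126 at a = 3.6: Pa²(3L − a)/(6EI) = 3919/EI
  δ_0 = 7402/EI
Flexibility coefficient — unit upward force at Y: δ_{YY} = L³/(3EI) = 72/EI.
With EI = 18000 kN·m²: δ_0 = 0.41123 m and δ_{YY} = 0.004 m/kN.
Compatibility — the spring shortens by R_Y/k under the reaction it provides: δ_0 − R_Y·δ_{YY} = R_Y/k. With 1/k = 0.000769 m/kN, R_Y = δ_0 / (δ_{YY} + 1/k) = 0.41123 / (0.004 + 0.000769) = 86.23 kN.
Moment equilibrium about X: M_X = Σ(load moments about X) − R_Y·L = 840.6 − 86.23×6 = 323.2 kN·m.

M_X = 323.2 kN·m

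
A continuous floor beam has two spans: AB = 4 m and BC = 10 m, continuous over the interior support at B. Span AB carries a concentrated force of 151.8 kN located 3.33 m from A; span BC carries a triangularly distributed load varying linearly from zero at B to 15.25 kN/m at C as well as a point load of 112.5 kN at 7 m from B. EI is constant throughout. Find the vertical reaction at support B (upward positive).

Release continuity at B by inserting a hinge; the redundant is the internal moment M_B. The primary structure is two simply-supported spans AB and BC.
Rotations at B on the released spans (each span's end-slope, ×1/EI):
  span AB: point load 151.8 at a = 3.33: Pab(L + a)/(6LEI) = 103.4/EI
  span BC: triangular load, peak 15.25: 7w₀L³/(360EI) = 296.5/EI
  span BC: point load 112.5 at a = 7: Pab(L + b)/(6LEI) = 511.9/EI
  relative rotation θ_0 = (103.4 + 808.4)/EI = 911.8/EI
A unit hogging moment at B produces rotation L₁/(3EI) + L₂/(3EI) = 4.667/EI.
Compatibility: M_B·(L₁+L₂)/(3EI) = θ_0, giving M_B = 195.4 kN·m (hogging).
Span AB, ΣM about A with M_B applied at B: R_B^{AB}·4 = 505.5 + 195.4, so R_B^{AB} = 175.2 kN and R_A = 151.8 − 175.2 = -23.42 kN.
Span BC, ΣM about C: R_B^{BC}·10 = 591.7 + 195.4, so R_B^{BC} = 78.71 kN and R_C = 188.8 − 78.71 = 110 kN.
R_B = 175.2 + 78.71 = 253.9 kN.

R_B = 253.9 kN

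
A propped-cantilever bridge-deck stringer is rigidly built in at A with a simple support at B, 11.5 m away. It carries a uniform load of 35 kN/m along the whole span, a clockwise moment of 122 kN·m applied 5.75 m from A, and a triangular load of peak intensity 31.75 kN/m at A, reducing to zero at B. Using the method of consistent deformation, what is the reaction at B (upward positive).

Take the reaction at B as the redundant and release it; the primary structure is a cantilever fixed at A.
Free-end deflection of the primary structure under the applied loading (downward +):
  UDL 35: wL⁴/(8EI) = 76519/EI
  clockwise couple 122 at a = 5.75: M₀a(2L − a)/(2EI) = 6050/EI
  triangular load, peak 31.75 at the fixed end: w₀L⁴/(30EI) = 18510/EI
  δ_0 = 101080/EI
Tip deflection under a unit load at B: L³/(3EI) = 507/EI.
Compatibility at B: δ_0 − R_B·δ_{BB} = 0, so R_B = 101080/507 = 199.4 kN.

R_B = 199.4 kN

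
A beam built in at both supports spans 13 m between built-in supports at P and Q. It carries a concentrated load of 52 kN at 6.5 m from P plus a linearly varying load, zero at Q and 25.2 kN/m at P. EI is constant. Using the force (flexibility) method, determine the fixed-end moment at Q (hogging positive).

Release both end moments; the primary structure is a simply-supported span PQ with redundants M_P and M_Q.
Simple-span end rotations at P and Q under the given loads:
  at P: point load 52 at a = 6.5: Pab(L + b)/(6LEI) = 549.2/EI
  at Q: point load 52 at a = 6.5: Pab(L + a)/(6LEI) = 549.2/EI
  at P: triangular load, peak 25.2: w₀L³/(45EI) = 1230/EI
  at Q: triangular load, peak 25.2: 7w₀L³/(360EI) = 1077/EI
  θ_P0 = 1780/EI,  θ_Q0 = 1626/EI
Flexibility coefficients: a unit moment at one end gives L/(3EI) there and L/(6EI) at the far end, so f₁₁ = f₂₂ = 4.333/EI and f₁₂ = f₂₁ = 2.167/EI.
Compatibility — zero rotation at each built-in end:
  4.333 M_P + 2.167 M_Q = 1780
  2.167 M_P + 4.333 M_Q = 1626
Solving the pair gives M_P = 297.4 kN·m and M_Q = 226.5 kN·m (hogging).

M_Q = 226.5 kN·m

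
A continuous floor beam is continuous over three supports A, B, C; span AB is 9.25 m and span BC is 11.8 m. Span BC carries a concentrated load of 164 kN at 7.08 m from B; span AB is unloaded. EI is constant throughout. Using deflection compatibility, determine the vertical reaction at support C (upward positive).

R_C = 82.96 kN

Release continuity at B by inserting a hinge; the redundant is the internal moment M_B. The primary structure is two simply-supported spans AB and BC.
End slopes at the hinge B, treating each span as simply supported:
  span BC: point load 164 at a = 7.08: Pab(L + b)/(6LEI) = 1279/EI
  relative rotation θ_0 = (0 + 1279)/EI = 1279/EI
A unit hogging moment at B produces rotation L₁/(3EI) + L₂/(3EI) = 7.017/EI.
Slope continuity at B: θ_0 = M_B·7.017/EI, so M_B = 1279/7.017 = 182.2 kN·m (hogging).
Span BC, ΣM about C: R_B^{BC}·11.8 = 774.1 + 182.2, so R_B^{BC} = 81.04 kN and R_C = 164 − 81.04 = 82.96 kN.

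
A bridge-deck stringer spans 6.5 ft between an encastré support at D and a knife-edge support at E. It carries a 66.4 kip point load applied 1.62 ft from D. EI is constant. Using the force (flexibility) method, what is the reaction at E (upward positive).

Remove the prop at E; the released (primary) structure is a cantilever built in at D.
Downward deflection at the released point E due to the loads:
  point load 66.4 at a = 1.62: Pa²(3L − a)/(6EI) = 519.3/EI
Tip deflection under a unit load at E: L³/(3EI) = 91.54/EI.
Compatibility at E: δ_0 − R_E·δ_{EE} = 0, so R_E = 519.3/91.54 = 5.673 kip.

R_E = 5.673 kip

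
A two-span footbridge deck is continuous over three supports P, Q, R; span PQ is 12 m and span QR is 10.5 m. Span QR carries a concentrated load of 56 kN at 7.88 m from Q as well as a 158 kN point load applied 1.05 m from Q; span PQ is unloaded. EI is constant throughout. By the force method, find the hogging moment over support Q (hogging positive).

M_Q = 98.3 kN·m

Insert a hinge at Q; M_Q is the redundant, and each span becomes simply supported.
Rotations at Q on the released spans (each span's end-slope, ×1/EI):
  span QR: point load 56 at a = 7.88: Pab(L + b)/(6LEI) = 240.8/EI
  span QR: point load 158 at a = 1.05: Pab(L + b)/(6LEI) = 496.5/EI
  relative rotation θ_0 = (0 + 737.2)/EI = 737.2/EI
A unit hogging moment at Q produces rotation L₁/(3EI) + L₂/(3EI) = 7.5/EI.
Compatibility: M_Q·(L₁+L₂)/(3EI) = θ_0, giving M_Q = 98.3 kN·m (hogging).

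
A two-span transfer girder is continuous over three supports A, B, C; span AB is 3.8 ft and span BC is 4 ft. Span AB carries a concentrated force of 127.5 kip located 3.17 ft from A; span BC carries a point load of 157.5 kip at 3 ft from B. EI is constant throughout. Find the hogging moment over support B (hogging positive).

M_B = 67.8 kip·ft

Release continuity at B by inserting a hinge; the redundant is the internal moment M_B. The primary structure is two simply-supported spans AB and BC.
End slopes at the hinge B, treating each span as simply supported:
  span AB: point load 127.5 at a = 3.17: Pab(L + a)/(6LEI) = 77.84/EI
  span BC: point load 157.5 at a = 3: Pab(L + b)/(6LEI) = 98.44/EI
  relative rotation θ_0 = (77.84 + 98.44)/EI = 176.3/EI
A unit hogging moment at B produces rotation L₁/(3EI) + L₂/(3EI) = 2.6/EI.
Slope continuity at B: θ_0 = M_B·2.6/EI, so M_B = 176.3/2.6 = 67.8 kip·ft (hogging).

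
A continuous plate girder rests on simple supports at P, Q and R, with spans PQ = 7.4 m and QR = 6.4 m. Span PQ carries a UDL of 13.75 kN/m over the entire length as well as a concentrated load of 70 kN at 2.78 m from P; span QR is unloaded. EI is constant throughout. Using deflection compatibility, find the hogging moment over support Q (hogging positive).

M_Q = 95.28 kN·m

Insert a hinge at Q; M_Q is the redundant, and each span becomes simply supported.
Rotations at Q on the released spans (each span's end-slope, ×1/EI):
  span PQ: UDL 13.75: wL³/(24EI) = 232.2/EI
  span PQ: point load 70 at a = 2.78: Pab(L + a)/(6LEI) = 206.1/EI
  relative rotation θ_0 = (438.3 + 0)/EI = 438.3/EI
A unit hogging moment at Q produces rotation L₁/(3EI) + L₂/(3EI) = 4.6/EI.
Compatibility: M_Q·(L₁+L₂)/(3EI) = θ_0, giving M_Q = 95.28 kN·m (hogging).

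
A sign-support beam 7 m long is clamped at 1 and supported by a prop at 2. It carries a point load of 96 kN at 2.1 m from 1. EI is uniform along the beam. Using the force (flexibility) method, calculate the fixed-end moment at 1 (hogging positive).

M_1 = 120 kN·m

Choose R_2 as the redundant. The primary structure is the cantilever fixed at 1.
Primary-structure tip deflection at 2 by superposition:
  point load 96 at a = 2.1: Pa²(3L − a)/(6EI) = 1334/EI
Tip deflection under a unit load at 2: L³/(3EI) = 114.3/EI.
The prop prevents deflection at 2: R_2 = δ_0/δ_{22} = 1334/114.3 = 11.66 kN.
Moment equilibrium about 1: M_1 = Σ(load moments about 1) − R_2·L = 201.6 − 11.66×7 = 120 kN·m.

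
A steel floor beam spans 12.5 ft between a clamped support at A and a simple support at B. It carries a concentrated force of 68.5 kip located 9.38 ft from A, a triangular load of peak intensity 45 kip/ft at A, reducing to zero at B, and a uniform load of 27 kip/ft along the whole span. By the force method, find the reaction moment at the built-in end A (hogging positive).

M_A = 1096 kip·ft

Take the reaction at B as the redundant and release it; the primary structure is a cantilever fixed at A.
Deflection at B on the released cantilever, summing each load's contribution:
  point load 68.5 at a = 9.38: Pa²(3L − a)/(6EI) = 28246/EI
  triangular load, peak 45 at the fixed end: w₀L⁴/(30EI) = 36621/EI
  UDL 27: wL⁴/(8EI) = 82397/EI
  δ_0 = 147265/EI
Flexibility coefficient — unit upward force at B: δ_{BB} = L³/(3EI) = 651/EI.
Compatibility at B: δ_0 − R_B·δ_{BB} = 0, so R_B = 147265/651 = 226.2 kip.
Moment equilibrium about A: M_A = Σ(load moments about A) − R_B·L = 3924 − 226.2×12.5 = 1096 kip·ft.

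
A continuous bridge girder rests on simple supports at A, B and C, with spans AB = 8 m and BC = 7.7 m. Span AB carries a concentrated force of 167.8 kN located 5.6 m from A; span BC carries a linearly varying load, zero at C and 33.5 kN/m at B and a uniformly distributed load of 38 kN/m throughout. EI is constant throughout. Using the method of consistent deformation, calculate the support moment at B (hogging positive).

M_B = 325.2 kN·m

Take M_B as the redundant. Released structure: two simple spans AB and BC with a hinge at B.
Discontinuity in slope at B on the released structure — sum the simple-span end rotations:
  span AB: point load 167.8 at a = 5.6: Pab(L + a)/(6LEI) = 639/EI
  span BC: triangular load, peak 33.5: w₀L³/(45EI) = 339.9/EI
  span BC: UDL 38: wL³/(24EI) = 722.8/EI
  relative rotation θ_0 = (639 + 1063)/EI = 1702/EI
A unit hogging moment at B produces rotation L₁/(3EI) + L₂/(3EI) = 5.233/EI.
Slope continuity at B: θ_0 = M_B·5.233/EI, so M_B = 1702/5.233 = 325.2 kN·m (hogging).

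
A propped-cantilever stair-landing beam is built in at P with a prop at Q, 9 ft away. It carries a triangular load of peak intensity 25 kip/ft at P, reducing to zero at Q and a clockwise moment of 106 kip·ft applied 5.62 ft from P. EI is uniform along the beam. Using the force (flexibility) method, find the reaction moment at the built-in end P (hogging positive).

Release the roller at Q. Primary structure: cantilever fixed at P.
Free-end deflection of the primary structure under the applied loading (downward +):
  triangular load, peak 25 at the fixed end: w₀L⁴/(30EI) = 5468/EI
  clockwise couple 106 at a = 5.62: M₀a(2L − a)/(2EI) = 3688/EI
  δ_0 = 9155/EI
Flexibility coefficient — unit upward force at Q: δ_{QQ} = L³/(3EI) = 243/EI.
The prop prevents deflection at Q: R_Q = δ_0/δ_{QQ} = 9155/243 = 37.67 kip.
Moment equilibrium about P: M_P = Σ(load moments about P) − R_Q·L = 443.5 − 37.67×9 = 104.4 kip·ft.

M_P = 104.4 kip·ft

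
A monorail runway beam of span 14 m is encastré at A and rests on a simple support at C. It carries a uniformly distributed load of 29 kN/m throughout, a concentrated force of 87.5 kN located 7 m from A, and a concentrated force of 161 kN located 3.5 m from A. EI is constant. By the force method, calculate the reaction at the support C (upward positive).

Release the roller at C. Primary structure: cantilever fixed at A.
Free-end deflection of the primary structure under the applied loading (downward +):
  UDL 29: wL⁴/(8EI) = 139258/EI
  point load 87.5 at a = 7: Pa²(3L − a)/(6EI) = 25010/EI
  point load 161 at a = 3.5: Pa²(3L − a)/(6EI) = 12655/EI
  δ_0 = 176924/EI
Flexibility coefficient — unit upward force at C: δ_{CC} = L³/(3EI) = 914.7/EI.
The prop prevents deflection at C: R_C = δ_0/δ_{CC} = 176924/914.7 = 193.4 kN.

R_C = 193.4 kN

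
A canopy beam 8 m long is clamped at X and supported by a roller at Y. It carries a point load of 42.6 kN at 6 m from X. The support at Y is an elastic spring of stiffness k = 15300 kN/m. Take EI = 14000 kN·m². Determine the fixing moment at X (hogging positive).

M_X = 41.09 kN·m

Take the reaction at Y as the redundant and release it; the primary structure is a cantilever fixed at X.
Primary-structure tip deflection at Y by superposition:
  point load 42.6 at a = 6: Pa²(3L − a)/(6EI) = 4601/EI
Flexibility coefficient — unit upward force at Y: δ_{YY} = L³/(3EI) = 170.7/EI.
With EI = 14000 kN·m²: δ_0 = 0.32863 m and δ_{YY} = 0.01219 m/kN.
Compatibility — the spring shortens by R_Y/k under the reaction it provides: δ_0 − R_Y·δ_{YY} = R_Y/k. With 1/k = 0.000065 m/kN, R_Y = δ_0 / (δ_{YY} + 1/k) = 0.32863 / (0.01219 + 0.000065) = 26.81 kN.
Moment equilibrium about X: M_X = Σ(load moments about X) − R_Y·L = 255.6 − 26.81×8 = 41.09 kN·m.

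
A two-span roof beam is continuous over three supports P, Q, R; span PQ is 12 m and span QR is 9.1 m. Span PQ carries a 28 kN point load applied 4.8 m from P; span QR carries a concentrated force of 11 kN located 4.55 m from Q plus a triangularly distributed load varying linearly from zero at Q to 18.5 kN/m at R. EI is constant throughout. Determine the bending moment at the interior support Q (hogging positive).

Take M_Q as the redundant. Released structure: two simple spans PQ and QR with a hinge at Q.
Rotations at Q on the released spans (each span's end-slope, ×1/EI):
  span PQ: point load 28 at a = 4.8: Pab(L + a)/(6LEI) = 225.8/EI
  span QR: point load 11 at a = 4.55: Pab(L + b)/(6LEI) = 56.93/EI
  span QR: triangular load, peak 18.5: 7w₀L³/(360EI) = 271.1/EI
  relative rotation θ_0 = (225.8 + 328)/EI = 553.8/EI
A unit hogging moment at Q produces rotation L₁/(3EI) + L₂/(3EI) = 7.033/EI.
Compatibility: M_Q·(L₁+L₂)/(3EI) = θ_0, giving M_Q = 78.74 kN·m (hogging).

M_Q = 78.74 kN·m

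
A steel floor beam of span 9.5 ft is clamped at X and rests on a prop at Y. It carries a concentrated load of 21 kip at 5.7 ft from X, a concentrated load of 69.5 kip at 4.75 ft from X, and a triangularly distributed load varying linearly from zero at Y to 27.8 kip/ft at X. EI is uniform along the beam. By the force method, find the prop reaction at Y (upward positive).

Remove the prop at Y; the released (primary) structure is a cantilever built in at X.
Deflection at Y on the released cantilever, summing each load's contribution:
  point load 21 at a = 5.7: Pa²(3L − a)/(6EI) = 2593/EI
  point load 69.5 at a = 4.75: Pa²(3L − a)/(6EI) = 6207/EI
  triangular load, peak 27.8 at the fixed end: w₀L⁴/(30EI) = 7548/EI
  δ_0 = 16347/EI
Flexibility coefficient — unit upward force at Y: δ_{YY} = L³/(3EI) = 285.8/EI.
Compatibility at Y: δ_0 − R_Y·δ_{YY} = 0, so R_Y = 16347/285.8 = 57.2 kip.

R_Y = 57.2 kip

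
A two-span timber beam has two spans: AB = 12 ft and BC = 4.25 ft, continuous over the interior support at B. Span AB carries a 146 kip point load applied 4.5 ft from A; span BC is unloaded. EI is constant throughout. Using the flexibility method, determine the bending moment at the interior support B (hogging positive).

M_B = 208.5 kip·ft

Release continuity at B by inserting a hinge; the redundant is the internal moment M_B. The primary structure is two simply-supported spans AB and BC.
End slopes at the hinge B, treating each span as simply supported:
  span AB: point load 146 at a = 4.5: Pab(L + a)/(6LEI) = 1129/EI
  relative rotation θ_0 = (1129 + 0)/EI = 1129/EI
A unit hogging moment at B produces rotation L₁/(3EI) + L₂/(3EI) = 5.417/EI.
Compatibility: M_B·(L₁+L₂)/(3EI) = θ_0, giving M_B = 208.5 kip·ft (hogging).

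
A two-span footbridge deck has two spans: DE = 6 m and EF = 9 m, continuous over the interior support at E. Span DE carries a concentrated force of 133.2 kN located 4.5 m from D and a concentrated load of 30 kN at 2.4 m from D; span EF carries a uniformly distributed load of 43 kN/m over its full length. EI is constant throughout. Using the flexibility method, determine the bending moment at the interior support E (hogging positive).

M_E = 325.8 kN·m

Take M_E as the redundant. Released structure: two simple spans DE and EF with a hinge at E.
End slopes at the hinge E, treating each span as simply supported:
  span DE: point load 133.2 at a = 4.5: Pab(L + a)/(6LEI) = 262.2/EI
  span DE: point load 30 at a = 2.4: Pab(L + a)/(6LEI) = 60.48/EI
  span EF: UDL 43: wL³/(24EI) = 1306/EI
  relative rotation θ_0 = (322.7 + 1306)/EI = 1629/EI
A unit hogging moment at E produces rotation L₁/(3EI) + L₂/(3EI) = 5/EI.
Compatibility: M_E·(L₁+L₂)/(3EI) = θ_0, giving M_E = 325.8 kN·m (hogging).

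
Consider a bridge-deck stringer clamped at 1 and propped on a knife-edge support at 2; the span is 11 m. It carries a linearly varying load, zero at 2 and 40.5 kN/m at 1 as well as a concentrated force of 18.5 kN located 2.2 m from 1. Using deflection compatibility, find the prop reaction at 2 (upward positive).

R_2 = 45.59 kN

Release the roller at 2. Primary structure: cantilever fixed at 1.
Deflection at 2 on the released cantilever, summing each load's contribution:
  triangular load, peak 40.5 at the fixed end: w₀L⁴/(30EI) = 19765/EI
  point load 18.5 at a = 2.2: Pa²(3L − a)/(6EI) = 459.6/EI
  δ_0 = 20225/EI
Tip deflection under a unit load at 2: L³/(3EI) = 443.7/EI.
Compatibility at 2: δ_0 − R_2·δ_{22} = 0, so R_2 = 20225/443.7 = 45.59 kN.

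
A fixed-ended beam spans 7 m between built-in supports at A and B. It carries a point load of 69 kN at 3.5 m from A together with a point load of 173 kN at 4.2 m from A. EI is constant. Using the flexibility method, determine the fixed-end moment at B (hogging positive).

M_B = 234.8 kN·m

Release both end moments; the primary structure is a simply-supported span AB with redundants M_A and M_B.
End rotations of the released simple span under the applied load (×1/EI):
  at A: point load 69 at a = 3.5: Pab(L + b)/(6LEI) = 211.3/EI
  at B: point load 69 at a = 3.5: Pab(L + a)/(6LEI) = 211.3/EI
  at A: point load 173 at a = 4.2: Pab(L + b)/(6LEI) = 474.7/EI
  at B: point load 173 at a = 4.2: Pab(L + a)/(6LEI) = 542.5/EI
  θ_A0 = 686/EI,  θ_B0 = 753.8/EI
Flexibility coefficients: a unit moment at one end gives L/(3EI) there and L/(6EI) at the far end, so f₁₁ = f₂₂ = 2.333/EI and f₁₂ = f₂₁ = 1.167/EI.
Compatibility — zero rotation at each built-in end:
  2.333 M_A + 1.167 M_B = 686
  1.167 M_A + 2.333 M_B = 753.8
Solving the pair gives M_A = 176.6 kN·m and M_B = 234.8 kN·m (hogging).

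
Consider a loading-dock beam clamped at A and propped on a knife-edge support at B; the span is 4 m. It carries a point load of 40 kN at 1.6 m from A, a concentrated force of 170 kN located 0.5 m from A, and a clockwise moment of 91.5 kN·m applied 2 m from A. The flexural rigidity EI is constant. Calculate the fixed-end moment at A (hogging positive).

Choose R_B as the redundant. The primary structure is the cantilever fixed at A.
Downward deflection at the released point B due to the loads:
  point load 40 at a = 1.6: Pa²(3L − a)/(6EI) = 177.5/EI
  point load 170 at a = 0.5: Pa²(3L − a)/(6EI) = 81.46/EI
  clockwise couple 91.5 at a = 2: M₀a(2L − a)/(2EI) = 549/EI
  δ_0 = 808/EI
Flexibility coefficient — unit upward force at B: δ_{BB} = L³/(3EI) = 21.33/EI.
The prop prevents deflection at B: R_B = δ_0/δ_{BB} = 808/21.33 = 37.87 kN.
Moment equilibrium about A: M_A = Σ(load moments about A) − R_B·L = 240.5 − 37.87×4 = 89.01 kN·m.

M_A = 89.01 kN·m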